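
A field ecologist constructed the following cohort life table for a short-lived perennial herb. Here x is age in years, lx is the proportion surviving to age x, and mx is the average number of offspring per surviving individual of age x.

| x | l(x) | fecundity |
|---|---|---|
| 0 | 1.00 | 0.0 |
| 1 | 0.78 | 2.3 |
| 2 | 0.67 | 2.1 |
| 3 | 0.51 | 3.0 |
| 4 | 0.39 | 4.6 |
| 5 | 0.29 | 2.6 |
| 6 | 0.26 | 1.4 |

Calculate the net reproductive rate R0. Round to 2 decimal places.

7.64

lx·mx by age: 0, 1.794, 1.407, 1.53, 1.794, 0.754, 0.364
R0 = Σ lx·mx = 7.643 → 7.64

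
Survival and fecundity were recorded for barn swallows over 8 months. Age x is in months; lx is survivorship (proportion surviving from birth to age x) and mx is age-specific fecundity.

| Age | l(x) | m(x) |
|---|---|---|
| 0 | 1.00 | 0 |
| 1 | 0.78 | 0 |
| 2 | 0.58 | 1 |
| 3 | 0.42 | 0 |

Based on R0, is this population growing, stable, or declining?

declining

R0 = Σ lx·mx = 0 + 0 + 0.58 + 0 = 0.58
R0 < 1, so the population is declining.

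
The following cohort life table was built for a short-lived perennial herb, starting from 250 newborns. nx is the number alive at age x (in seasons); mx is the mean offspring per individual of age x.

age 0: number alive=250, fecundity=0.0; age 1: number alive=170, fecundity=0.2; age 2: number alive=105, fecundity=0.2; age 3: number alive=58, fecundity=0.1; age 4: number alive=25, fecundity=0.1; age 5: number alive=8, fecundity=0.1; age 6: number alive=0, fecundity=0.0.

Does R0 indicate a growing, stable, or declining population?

declining

lx = nx/n0 = nx/250: 1, 0.68, 0.42, 0.232, 0.1, 0.032, 0
R0 = Σ lx·mx = 0 + 0.136 + 0.084 + 0.0232 + 0.01 + 0.0032 + 0 = 0.2564
R0 < 1, so the population is declining.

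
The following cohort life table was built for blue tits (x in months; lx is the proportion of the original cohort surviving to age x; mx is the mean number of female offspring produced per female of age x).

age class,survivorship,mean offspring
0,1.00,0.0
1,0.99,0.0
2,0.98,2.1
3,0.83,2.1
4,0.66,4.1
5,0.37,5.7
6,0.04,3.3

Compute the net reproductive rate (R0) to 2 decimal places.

lx·mx by age: 0, 0, 2.058, 1.743, 2.706, 2.109, 0.132
R0 = Σ lx·mx = 8.748 → 8.75

8.75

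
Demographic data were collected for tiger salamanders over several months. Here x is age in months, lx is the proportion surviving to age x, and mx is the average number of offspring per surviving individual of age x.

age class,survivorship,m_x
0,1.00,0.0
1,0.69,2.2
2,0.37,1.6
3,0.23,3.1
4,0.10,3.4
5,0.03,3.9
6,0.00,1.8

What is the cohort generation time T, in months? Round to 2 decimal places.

lx·mx: 0, 1.518, 0.592, 0.713, 0.34, 0.117, 0 → R0 = 3.28
x·lx·mx: 0, 1.518, 1.184, 2.139, 1.36, 0.585, 0 → Σ = 6.786
T = 6.786 / 3.28 = 2.068902… → 2.07

2.07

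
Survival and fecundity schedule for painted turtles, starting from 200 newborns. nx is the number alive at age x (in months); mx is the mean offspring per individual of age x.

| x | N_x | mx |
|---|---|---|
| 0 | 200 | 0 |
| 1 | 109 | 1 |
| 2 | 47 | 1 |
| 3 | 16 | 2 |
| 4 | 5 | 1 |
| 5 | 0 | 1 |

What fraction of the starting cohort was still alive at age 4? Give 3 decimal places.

l_4 = n_4/n_0 = 5/200 = 0.025 → 0.025

0.025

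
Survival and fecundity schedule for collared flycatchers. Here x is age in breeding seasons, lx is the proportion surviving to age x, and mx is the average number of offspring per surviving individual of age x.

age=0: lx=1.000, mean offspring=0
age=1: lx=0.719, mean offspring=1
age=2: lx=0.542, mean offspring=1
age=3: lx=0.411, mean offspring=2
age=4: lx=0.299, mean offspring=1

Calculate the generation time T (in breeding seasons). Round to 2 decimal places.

2.29

lx·mx: 0, 0.719, 0.542, 0.822, 0.299 → R0 = 2.382
x·lx·mx: 0, 0.719, 1.084, 2.466, 1.196 → Σ = 5.465
T = 5.465 / 2.382 = 2.294291… → 2.29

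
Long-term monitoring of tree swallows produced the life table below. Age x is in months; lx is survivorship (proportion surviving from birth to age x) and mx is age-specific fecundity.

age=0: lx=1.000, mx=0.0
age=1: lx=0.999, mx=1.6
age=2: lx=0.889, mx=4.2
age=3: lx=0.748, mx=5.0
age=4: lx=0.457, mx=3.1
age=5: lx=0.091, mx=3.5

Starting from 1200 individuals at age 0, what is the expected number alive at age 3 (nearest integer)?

898

Expected survivors = N0 · l_3 = 1200 × 0.748 = 897.6 → 898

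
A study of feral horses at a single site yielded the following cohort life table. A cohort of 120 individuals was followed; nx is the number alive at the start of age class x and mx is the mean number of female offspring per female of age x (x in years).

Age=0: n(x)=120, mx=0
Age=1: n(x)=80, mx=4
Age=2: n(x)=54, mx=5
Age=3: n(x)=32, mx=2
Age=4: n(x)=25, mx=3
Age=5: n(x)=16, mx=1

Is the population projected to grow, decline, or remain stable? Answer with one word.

growing

lx = nx/n0 = nx/120: 1, 0.66667…, 0.45, 0.26667…, 0.20833…, 0.13333…
R0 = Σ lx·mx = 0 + 2.666667… + 2.25 + 0.533333… + 0.625… + 0.133333… = 6.208333…
R0 > 1, so the population is growing.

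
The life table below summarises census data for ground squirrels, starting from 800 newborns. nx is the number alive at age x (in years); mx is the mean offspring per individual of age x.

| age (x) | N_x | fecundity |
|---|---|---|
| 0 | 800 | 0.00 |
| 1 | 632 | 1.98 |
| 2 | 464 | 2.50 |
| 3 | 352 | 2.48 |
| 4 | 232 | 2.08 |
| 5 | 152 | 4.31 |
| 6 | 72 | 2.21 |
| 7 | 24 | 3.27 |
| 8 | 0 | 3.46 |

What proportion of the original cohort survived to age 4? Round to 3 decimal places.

0.290

l_4 = n_4/n_0 = 232/800 = 0.29 → 0.290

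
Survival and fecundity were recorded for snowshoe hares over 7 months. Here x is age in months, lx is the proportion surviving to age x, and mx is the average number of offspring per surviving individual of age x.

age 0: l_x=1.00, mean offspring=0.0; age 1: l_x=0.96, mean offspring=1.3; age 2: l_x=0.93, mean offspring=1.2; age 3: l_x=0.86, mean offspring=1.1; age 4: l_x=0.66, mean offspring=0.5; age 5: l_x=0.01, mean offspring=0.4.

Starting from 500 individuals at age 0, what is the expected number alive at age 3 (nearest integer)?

430

Expected survivors = N0 · l_3 = 500 × 0.86 = 430 → 430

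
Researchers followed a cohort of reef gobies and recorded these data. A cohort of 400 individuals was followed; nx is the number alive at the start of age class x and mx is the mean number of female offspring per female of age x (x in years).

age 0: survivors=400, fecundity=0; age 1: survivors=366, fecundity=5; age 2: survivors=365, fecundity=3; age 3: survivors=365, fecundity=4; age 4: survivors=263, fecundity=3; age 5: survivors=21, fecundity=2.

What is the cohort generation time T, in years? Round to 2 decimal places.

2.26

lx = nx/n0 = nx/400: 1, 0.915, 0.9125, 0.9125, 0.6575, 0.0525
lx·mx: 0, 4.575, 2.7375, 3.65, 1.9725, 0.105 → R0 = 13.04
x·lx·mx: 0, 4.575, 5.475, 10.95, 7.89, 0.525 → Σ = 29.415
T = 29.415 / 13.04 = 2.255752… → 2.26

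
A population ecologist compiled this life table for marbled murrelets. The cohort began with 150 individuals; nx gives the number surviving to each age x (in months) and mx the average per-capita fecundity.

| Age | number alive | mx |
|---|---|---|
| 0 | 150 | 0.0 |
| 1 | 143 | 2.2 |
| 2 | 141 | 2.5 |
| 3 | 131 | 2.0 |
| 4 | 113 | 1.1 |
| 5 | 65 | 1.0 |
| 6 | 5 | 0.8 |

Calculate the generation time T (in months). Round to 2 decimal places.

2.36

lx = nx/n0 = nx/150: 1, 0.95333…, 0.94, 0.87333…, 0.75333…, 0.43333…, 0.03333…
lx·mx: 0, 2.097333…, 2.35, 1.746667…, 0.828667…, 0.433333…, 0.026667… → R0 = 7.482667…
x·lx·mx: 0, 2.097333…, 4.7, 5.24…, 3.314667…, 2.166667…, 0.16… → Σ = 17.678667…
T = 17.678667… / 7.482667… = 2.362616… → 2.36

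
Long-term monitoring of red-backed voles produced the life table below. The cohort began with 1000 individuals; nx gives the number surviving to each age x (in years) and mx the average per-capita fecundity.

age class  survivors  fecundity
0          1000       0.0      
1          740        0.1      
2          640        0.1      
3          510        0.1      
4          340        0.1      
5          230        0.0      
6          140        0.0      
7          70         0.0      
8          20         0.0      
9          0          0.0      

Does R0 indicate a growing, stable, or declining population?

lx = nx/n0 = nx/1000: 1, 0.74, 0.64, 0.51, 0.34, 0.23, 0.14, 0.07, 0.02, 0
R0 = Σ lx·mx = 0 + 0.074 + 0.064 + 0.051 + 0.034 + 0 + 0 + 0 + 0 + 0 = 0.223
R0 < 1, so the population is declining.

declining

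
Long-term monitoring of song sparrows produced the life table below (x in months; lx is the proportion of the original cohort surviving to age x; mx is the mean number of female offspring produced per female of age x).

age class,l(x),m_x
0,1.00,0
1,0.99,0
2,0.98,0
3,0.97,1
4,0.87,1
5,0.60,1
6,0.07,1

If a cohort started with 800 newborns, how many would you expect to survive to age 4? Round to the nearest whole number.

Expected survivors = N0 · l_4 = 800 × 0.87 = 696 → 696

696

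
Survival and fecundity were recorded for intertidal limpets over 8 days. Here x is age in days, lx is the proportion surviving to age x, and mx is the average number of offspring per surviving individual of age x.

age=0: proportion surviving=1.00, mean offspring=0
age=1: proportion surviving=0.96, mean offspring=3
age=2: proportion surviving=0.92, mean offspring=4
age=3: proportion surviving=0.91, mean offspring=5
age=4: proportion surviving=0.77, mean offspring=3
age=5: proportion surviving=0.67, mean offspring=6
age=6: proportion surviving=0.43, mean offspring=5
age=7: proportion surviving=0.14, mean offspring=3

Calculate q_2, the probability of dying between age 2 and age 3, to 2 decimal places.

0.01

q_2 = (l_2 − l_3) / l_2 = (0.92 − 0.91) / 0.92
     = 0.01 / 0.92 = 0.01087… → 0.01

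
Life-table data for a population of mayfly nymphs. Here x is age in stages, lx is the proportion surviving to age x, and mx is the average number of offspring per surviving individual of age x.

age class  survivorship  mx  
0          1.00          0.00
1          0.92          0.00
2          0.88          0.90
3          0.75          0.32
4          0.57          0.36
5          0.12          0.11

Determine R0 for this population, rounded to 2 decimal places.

1.25

lx·mx by age: 0, 0, 0.792, 0.24, 0.2052, 0.0132
R0 = Σ lx·mx = 1.2504 → 1.25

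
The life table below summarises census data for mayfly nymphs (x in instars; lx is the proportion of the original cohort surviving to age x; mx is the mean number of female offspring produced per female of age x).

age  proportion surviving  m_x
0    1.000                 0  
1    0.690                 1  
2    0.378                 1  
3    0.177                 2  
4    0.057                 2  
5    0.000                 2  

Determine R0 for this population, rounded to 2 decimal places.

lx·mx by age: 0, 0.69, 0.378, 0.354, 0.114, 0
R0 = Σ lx·mx = 1.536 → 1.54

1.54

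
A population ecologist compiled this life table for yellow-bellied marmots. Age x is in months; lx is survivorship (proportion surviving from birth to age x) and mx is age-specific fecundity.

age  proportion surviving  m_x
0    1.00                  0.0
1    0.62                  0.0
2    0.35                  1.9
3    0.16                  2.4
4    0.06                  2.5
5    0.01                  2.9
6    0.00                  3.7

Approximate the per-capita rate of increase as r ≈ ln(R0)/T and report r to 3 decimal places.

0.078

R0 = Σ lx·mx = 0 + 0 + 0.665 + 0.384 + 0.15 + 0.029 + 0 = 1.228
Σ x·lx·mx = 3.227; T = 3.227/1.228 = 2.62785…
r ≈ ln(R0)/T = ln(1.228)/2.62785… = 0.07816… → 0.078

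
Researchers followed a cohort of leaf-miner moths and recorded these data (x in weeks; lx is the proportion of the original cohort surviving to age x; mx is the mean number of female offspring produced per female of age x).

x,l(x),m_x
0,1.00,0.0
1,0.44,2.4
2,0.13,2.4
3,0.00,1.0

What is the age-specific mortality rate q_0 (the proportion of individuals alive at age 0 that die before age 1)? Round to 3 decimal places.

q_0 = (l_0 − l_1) / l_0 = (1 − 0.44) / 1
     = 0.56 / 1 = 0.56 → 0.560

0.560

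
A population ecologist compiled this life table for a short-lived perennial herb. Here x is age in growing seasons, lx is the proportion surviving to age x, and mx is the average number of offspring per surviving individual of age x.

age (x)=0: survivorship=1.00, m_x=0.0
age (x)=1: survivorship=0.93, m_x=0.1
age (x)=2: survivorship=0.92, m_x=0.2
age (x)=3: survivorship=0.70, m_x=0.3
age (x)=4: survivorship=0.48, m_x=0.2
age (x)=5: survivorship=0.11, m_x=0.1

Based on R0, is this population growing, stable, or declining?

R0 = Σ lx·mx = 0 + 0.093 + 0.184 + 0.21 + 0.096 + 0.011 = 0.594
R0 < 1, so the population is declining.

declining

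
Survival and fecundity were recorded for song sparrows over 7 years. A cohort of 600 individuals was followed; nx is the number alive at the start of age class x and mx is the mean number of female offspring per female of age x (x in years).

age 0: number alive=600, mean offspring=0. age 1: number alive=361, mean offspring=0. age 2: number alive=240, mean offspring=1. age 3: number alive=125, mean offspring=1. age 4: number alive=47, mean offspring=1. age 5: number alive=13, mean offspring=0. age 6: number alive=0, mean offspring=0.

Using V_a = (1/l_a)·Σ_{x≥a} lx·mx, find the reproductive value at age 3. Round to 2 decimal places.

1.38

lx = nx/n0 = nx/600: 1, 0.60167…, 0.4, 0.20833…, 0.07833…, 0.02167…, 0
lx·mx for x ≥ 3: 0.208333…, 0.078333…, 0, 0 → sum = 0.286667…
V_3 = 0.286667… / l_3 = 0.286667… / 0.208333… = 1.376… → 1.38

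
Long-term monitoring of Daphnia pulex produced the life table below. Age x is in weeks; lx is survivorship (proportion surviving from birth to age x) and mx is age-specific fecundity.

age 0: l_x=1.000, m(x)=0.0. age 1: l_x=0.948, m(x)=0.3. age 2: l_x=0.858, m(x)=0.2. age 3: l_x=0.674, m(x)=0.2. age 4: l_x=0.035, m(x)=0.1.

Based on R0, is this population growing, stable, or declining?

declining

R0 = Σ lx·mx = 0 + 0.2844 + 0.1716 + 0.1348 + 0.0035 = 0.5943
R0 < 1, so the population is declining.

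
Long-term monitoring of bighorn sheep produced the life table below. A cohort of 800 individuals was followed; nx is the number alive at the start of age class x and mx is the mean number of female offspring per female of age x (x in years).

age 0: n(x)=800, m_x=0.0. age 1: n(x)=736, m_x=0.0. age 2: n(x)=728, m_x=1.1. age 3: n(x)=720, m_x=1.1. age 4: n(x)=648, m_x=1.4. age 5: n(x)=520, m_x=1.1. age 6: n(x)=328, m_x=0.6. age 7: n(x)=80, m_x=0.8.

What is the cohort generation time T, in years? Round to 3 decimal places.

3.629

lx = nx/n0 = nx/800: 1, 0.92, 0.91, 0.9, 0.81, 0.65, 0.41, 0.1
lx·mx: 0, 0, 1.001, 0.99, 1.134, 0.715, 0.246, 0.08 → R0 = 4.166
x·lx·mx: 0, 0, 2.002, 2.97, 4.536, 3.575, 1.476, 0.56 → Σ = 15.119
T = 15.119 / 4.166 = 3.629141… → 3.629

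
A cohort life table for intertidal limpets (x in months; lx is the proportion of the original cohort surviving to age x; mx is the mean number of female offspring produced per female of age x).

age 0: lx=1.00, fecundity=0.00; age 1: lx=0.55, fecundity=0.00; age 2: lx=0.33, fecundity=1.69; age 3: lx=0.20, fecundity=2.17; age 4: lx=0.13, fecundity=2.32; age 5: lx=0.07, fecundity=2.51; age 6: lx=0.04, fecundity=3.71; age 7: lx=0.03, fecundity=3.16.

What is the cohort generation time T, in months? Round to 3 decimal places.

lx·mx: 0, 0, 0.5577, 0.434, 0.3016, 0.1757, 0.1484, 0.0948 → R0 = 1.7122
x·lx·mx: 0, 0, 1.1154, 1.302, 1.2064, 0.8785, 0.8904, 0.6636 → Σ = 6.0563
T = 6.0563 / 1.7122 = 3.537145… → 3.537

3.537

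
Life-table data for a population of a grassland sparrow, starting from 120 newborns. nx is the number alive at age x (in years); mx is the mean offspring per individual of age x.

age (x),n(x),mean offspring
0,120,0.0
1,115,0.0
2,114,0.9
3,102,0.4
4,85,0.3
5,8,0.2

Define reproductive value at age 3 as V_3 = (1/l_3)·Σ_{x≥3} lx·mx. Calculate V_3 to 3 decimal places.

lx = nx/n0 = nx/120: 1, 0.95833…, 0.95, 0.85, 0.70833…, 0.06667…
lx·mx for x ≥ 3: 0.34, 0.2125…, 0.013333… → sum = 0.565833…
V_3 = 0.565833… / l_3 = 0.565833… / 0.85 = 0.665686… → 0.666

0.666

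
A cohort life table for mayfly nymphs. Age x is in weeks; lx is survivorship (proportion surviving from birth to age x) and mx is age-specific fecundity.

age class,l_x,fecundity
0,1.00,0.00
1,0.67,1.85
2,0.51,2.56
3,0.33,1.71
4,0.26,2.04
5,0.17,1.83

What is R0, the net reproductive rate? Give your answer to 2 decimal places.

3.95

lx·mx by age: 0, 1.2395, 1.3056, 0.5643, 0.5304, 0.3111
R0 = Σ lx·mx = 3.9509 → 3.95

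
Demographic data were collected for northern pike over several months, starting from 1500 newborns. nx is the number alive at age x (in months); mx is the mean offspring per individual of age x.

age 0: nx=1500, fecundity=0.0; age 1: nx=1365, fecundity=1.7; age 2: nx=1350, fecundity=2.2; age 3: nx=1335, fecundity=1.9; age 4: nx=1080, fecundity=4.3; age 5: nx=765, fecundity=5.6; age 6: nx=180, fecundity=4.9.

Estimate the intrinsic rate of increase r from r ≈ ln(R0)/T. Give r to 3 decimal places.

0.711

lx = nx/n0 = nx/1500: 1, 0.91, 0.9, 0.89, 0.72, 0.51, 0.12
R0 = Σ lx·mx = 0 + 1.547 + 1.98 + 1.691 + 3.096 + 2.856 + 0.588 = 11.758
Σ x·lx·mx = 40.772; T = 40.772/11.758 = 3.4676…
r ≈ ln(R0)/T = ln(11.758)/3.4676… = 0.71073… → 0.711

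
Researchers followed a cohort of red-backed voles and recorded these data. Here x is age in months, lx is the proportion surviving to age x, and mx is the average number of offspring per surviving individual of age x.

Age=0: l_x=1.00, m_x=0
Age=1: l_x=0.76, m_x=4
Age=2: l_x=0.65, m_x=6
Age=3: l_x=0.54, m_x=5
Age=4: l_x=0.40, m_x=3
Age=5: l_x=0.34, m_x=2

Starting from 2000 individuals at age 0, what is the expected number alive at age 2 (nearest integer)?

1300

Expected survivors = N0 · l_2 = 2000 × 0.65 = 1300 → 1300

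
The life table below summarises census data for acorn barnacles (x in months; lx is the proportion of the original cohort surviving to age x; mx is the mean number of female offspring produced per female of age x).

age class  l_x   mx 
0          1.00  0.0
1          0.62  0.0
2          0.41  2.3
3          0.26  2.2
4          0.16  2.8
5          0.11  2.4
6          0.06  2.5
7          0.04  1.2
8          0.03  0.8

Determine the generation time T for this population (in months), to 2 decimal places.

lx·mx: 0, 0, 0.943, 0.572, 0.448, 0.264, 0.15, 0.048, 0.024 → R0 = 2.449
x·lx·mx: 0, 0, 1.886, 1.716, 1.792, 1.32, 0.9, 0.336, 0.192 → Σ = 8.142
T = 8.142 / 2.449 = 3.324622… → 3.32

3.32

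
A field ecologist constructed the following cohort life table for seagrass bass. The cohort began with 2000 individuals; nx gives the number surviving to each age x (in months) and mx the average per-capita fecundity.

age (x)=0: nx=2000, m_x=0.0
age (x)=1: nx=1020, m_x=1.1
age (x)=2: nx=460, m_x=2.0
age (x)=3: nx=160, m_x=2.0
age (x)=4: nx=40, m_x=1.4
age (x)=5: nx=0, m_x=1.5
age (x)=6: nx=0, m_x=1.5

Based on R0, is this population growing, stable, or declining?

lx = nx/n0 = nx/2000: 1, 0.51, 0.23, 0.08, 0.02, 0, 0
R0 = Σ lx·mx = 0 + 0.561 + 0.46 + 0.16 + 0.028 + 0 + 0 = 1.209
R0 > 1, so the population is growing.

growing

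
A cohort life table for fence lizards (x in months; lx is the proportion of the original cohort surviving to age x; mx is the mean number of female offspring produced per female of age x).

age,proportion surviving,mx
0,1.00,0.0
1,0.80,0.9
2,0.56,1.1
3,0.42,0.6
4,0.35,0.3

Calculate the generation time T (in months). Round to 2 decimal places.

lx·mx: 0, 0.72, 0.616, 0.252, 0.105 → R0 = 1.693
x·lx·mx: 0, 0.72, 1.232, 0.756, 0.42 → Σ = 3.128
T = 3.128 / 1.693 = 1.847608… → 1.85

1.85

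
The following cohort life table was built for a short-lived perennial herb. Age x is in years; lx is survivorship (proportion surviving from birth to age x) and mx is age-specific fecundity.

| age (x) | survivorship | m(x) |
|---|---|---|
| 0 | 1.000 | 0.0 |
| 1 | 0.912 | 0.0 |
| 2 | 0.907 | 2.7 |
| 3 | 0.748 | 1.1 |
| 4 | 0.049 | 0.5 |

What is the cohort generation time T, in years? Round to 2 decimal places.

2.26

lx·mx: 0, 0, 2.4489, 0.8228, 0.0245 → R0 = 3.2962
x·lx·mx: 0, 0, 4.8978, 2.4684, 0.098 → Σ = 7.4642
T = 7.4642 / 3.2962 = 2.264486… → 2.26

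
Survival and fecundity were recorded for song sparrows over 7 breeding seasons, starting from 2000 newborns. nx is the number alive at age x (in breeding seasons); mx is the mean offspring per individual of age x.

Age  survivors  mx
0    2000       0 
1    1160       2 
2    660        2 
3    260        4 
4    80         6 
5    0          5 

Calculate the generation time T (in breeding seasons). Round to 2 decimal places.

lx = nx/n0 = nx/2000: 1, 0.58, 0.33, 0.13, 0.04, 0
lx·mx: 0, 1.16, 0.66, 0.52, 0.24, 0 → R0 = 2.58
x·lx·mx: 0, 1.16, 1.32, 1.56, 0.96, 0 → Σ = 5
T = 5 / 2.58 = 1.937984… → 1.94

1.94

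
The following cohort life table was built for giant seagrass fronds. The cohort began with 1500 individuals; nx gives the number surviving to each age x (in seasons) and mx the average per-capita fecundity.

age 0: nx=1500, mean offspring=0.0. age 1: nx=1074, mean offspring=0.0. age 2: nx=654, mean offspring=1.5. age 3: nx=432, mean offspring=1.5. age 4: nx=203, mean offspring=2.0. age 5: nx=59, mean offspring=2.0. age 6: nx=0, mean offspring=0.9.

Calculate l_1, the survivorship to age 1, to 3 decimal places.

l_1 = n_1/n_0 = 1074/1500 = 0.716 → 0.716

0.716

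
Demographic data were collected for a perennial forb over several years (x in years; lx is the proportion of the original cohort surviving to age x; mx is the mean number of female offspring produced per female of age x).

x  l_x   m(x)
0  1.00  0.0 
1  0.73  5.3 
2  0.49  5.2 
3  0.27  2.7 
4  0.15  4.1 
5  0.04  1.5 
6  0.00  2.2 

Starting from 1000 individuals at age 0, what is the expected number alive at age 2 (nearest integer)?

490

Expected survivors = N0 · l_2 = 1000 × 0.49 = 490 → 490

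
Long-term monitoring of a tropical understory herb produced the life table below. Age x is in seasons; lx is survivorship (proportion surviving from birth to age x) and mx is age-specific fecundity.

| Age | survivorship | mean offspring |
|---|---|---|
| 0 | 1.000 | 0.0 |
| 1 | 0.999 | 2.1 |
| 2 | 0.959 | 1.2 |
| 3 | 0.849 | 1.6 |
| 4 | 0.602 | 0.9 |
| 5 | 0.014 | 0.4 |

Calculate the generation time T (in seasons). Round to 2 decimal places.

lx·mx: 0, 2.0979, 1.1508, 1.3584, 0.5418, 0.0056 → R0 = 5.1545
x·lx·mx: 0, 2.0979, 2.3016, 4.0752, 2.1672, 0.028 → Σ = 10.6699
T = 10.6699 / 5.1545 = 2.070016… → 2.07

2.07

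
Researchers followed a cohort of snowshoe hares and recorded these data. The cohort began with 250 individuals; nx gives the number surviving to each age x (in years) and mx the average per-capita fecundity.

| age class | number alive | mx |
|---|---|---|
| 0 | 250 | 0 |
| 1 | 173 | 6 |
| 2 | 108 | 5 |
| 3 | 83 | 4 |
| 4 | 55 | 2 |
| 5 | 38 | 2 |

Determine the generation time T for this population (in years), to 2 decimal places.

lx = nx/n0 = nx/250: 1, 0.692, 0.432, 0.332, 0.22, 0.152
lx·mx: 0, 4.152, 2.16, 1.328, 0.44, 0.304 → R0 = 8.384
x·lx·mx: 0, 4.152, 4.32, 3.984, 1.76, 1.52 → Σ = 15.736
T = 15.736 / 8.384 = 1.876908… → 1.88

1.88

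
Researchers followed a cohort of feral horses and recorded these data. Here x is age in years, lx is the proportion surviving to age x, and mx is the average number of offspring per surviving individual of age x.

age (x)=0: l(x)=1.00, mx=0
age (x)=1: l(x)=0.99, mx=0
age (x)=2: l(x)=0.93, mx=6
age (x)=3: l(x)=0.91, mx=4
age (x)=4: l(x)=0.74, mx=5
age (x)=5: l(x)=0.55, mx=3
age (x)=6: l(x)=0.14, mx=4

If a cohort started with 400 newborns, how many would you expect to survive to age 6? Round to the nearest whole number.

56

Expected survivors = N0 · l_6 = 400 × 0.14 = 56 → 56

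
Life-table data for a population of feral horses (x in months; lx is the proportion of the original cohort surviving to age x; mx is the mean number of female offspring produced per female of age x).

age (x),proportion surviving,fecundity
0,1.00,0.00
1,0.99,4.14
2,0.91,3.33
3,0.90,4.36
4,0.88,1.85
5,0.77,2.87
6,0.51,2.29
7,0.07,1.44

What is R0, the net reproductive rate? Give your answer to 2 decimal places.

lx·mx by age: 0, 4.0986, 3.0303, 3.924, 1.628, 2.2099, 1.1679, 0.1008
R0 = Σ lx·mx = 16.1595 → 16.16

16.16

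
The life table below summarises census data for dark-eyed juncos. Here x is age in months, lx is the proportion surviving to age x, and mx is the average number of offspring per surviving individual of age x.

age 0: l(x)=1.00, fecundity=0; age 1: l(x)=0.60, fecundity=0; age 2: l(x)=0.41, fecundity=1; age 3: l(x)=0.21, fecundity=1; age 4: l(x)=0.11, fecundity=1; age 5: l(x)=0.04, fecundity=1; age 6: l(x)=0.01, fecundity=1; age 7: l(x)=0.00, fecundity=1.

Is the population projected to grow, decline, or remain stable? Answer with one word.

declining

R0 = Σ lx·mx = 0 + 0 + 0.41 + 0.21 + 0.11 + 0.04 + 0.01 + 0 = 0.78
R0 < 1, so the population is declining.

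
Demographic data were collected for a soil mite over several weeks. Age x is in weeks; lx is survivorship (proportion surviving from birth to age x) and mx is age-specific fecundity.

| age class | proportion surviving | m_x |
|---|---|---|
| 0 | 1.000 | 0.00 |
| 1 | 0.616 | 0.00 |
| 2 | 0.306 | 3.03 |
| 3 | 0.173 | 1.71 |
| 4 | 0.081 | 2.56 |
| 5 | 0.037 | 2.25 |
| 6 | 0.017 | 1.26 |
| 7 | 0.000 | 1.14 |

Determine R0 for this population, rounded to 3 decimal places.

1.535

lx·mx by age: 0, 0, 0.92718, 0.29583, 0.20736, 0.08325, 0.02142, 0
R0 = Σ lx·mx = 1.53504 → 1.535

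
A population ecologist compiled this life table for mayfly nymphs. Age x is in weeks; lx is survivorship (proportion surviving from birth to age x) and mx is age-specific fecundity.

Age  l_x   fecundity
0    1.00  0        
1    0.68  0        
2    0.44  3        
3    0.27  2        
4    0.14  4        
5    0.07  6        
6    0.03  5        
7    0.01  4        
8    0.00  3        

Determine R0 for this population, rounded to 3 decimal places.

3.030

lx·mx by age: 0, 0, 1.32, 0.54, 0.56, 0.42, 0.15, 0.04, 0
R0 = Σ lx·mx = 3.03 → 3.030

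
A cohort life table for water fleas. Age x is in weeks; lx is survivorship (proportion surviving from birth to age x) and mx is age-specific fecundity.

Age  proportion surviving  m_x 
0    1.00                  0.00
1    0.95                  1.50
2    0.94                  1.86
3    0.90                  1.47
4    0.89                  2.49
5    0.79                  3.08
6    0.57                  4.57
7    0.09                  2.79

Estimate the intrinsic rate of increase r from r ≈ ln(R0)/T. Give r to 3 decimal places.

0.630

R0 = Σ lx·mx = 0 + 1.425 + 1.7484 + 1.323 + 2.2161 + 2.4332 + 2.6049 + 0.2511 = 12.0017
Σ x·lx·mx = 47.3083; T = 47.3083/12.0017 = 3.9418…
r ≈ ln(R0)/T = ln(12.0017)/3.9418… = 0.63043… → 0.630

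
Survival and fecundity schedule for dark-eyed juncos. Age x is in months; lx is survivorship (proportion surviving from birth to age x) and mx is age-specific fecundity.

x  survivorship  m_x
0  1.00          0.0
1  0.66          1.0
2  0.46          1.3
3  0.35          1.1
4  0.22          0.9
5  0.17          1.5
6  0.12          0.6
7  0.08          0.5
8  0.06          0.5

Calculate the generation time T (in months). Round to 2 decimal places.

lx·mx: 0, 0.66, 0.598, 0.385, 0.198, 0.255, 0.072, 0.04, 0.03 → R0 = 2.238
x·lx·mx: 0, 0.66, 1.196, 1.155, 0.792, 1.275, 0.432, 0.28, 0.24 → Σ = 6.03
T = 6.03 / 2.238 = 2.69437… → 2.69

2.69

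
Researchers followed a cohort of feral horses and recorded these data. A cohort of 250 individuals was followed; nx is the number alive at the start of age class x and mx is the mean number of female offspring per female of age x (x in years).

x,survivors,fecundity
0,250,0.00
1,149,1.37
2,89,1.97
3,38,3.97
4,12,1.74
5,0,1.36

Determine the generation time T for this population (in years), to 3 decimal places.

1.979

lx = nx/n0 = nx/250: 1, 0.596, 0.356, 0.152, 0.048, 0
lx·mx: 0, 0.81652, 0.70132, 0.60344, 0.08352, 0 → R0 = 2.2048
x·lx·mx: 0, 0.81652, 1.40264, 1.81032, 0.33408, 0 → Σ = 4.36356
T = 4.36356 / 2.2048 = 1.979118… → 1.979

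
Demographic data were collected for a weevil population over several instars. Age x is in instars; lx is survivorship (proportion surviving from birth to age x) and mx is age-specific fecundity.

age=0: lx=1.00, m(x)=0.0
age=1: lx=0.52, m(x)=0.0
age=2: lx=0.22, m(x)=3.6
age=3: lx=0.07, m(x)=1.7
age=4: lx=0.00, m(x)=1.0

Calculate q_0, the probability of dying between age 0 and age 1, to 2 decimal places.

0.48

q_0 = (l_0 − l_1) / l_0 = (1 − 0.52) / 1
     = 0.48 / 1 = 0.48 → 0.48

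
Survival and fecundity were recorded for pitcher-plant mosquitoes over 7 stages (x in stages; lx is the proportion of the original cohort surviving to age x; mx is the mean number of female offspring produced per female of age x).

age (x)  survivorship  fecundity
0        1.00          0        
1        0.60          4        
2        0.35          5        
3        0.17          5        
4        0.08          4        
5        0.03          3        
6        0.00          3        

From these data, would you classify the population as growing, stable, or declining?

growing

R0 = Σ lx·mx = 0 + 2.4 + 1.75 + 0.85 + 0.32 + 0.09 + 0 = 5.41
R0 > 1, so the population is growing.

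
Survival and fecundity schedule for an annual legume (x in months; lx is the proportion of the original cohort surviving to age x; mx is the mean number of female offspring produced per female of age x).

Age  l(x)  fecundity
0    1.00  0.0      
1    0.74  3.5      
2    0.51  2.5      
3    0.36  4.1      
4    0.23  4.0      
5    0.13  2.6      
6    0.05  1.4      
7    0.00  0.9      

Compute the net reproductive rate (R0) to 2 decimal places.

lx·mx by age: 0, 2.59, 1.275, 1.476, 0.92, 0.338, 0.07, 0
R0 = Σ lx·mx = 6.669 → 6.67

6.67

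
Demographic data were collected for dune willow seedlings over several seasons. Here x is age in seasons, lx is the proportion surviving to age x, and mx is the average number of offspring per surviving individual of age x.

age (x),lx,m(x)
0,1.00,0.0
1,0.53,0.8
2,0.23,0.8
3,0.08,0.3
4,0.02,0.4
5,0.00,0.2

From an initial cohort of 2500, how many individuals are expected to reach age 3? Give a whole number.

200

Expected survivors = N0 · l_3 = 2500 × 0.08 = 200 → 200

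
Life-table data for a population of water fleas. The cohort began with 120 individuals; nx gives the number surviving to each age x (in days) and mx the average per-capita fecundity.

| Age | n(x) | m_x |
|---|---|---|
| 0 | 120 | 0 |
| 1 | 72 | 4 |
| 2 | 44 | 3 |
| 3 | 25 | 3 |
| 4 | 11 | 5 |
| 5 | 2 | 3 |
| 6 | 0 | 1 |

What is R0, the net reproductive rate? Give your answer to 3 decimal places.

4.633

lx = nx/n0 = nx/120: 1, 0.6, 0.36667…, 0.20833…, 0.09167…, 0.01667…, 0
lx·mx by age: 0, 2.4, 1.1…, 0.625…, 0.458333…, 0.05…, 0
R0 = Σ lx·mx = 4.633333… → 4.633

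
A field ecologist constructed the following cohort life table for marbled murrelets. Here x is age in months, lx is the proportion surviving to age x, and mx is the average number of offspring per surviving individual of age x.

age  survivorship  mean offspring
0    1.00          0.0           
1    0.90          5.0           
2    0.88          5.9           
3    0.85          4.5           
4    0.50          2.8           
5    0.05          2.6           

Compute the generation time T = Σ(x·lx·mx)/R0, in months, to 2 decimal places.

lx·mx: 0, 4.5, 5.192, 3.825, 1.4, 0.13 → R0 = 15.047
x·lx·mx: 0, 4.5, 10.384, 11.475, 5.6, 0.65 → Σ = 32.609
T = 32.609 / 15.047 = 2.167143… → 2.17

2.17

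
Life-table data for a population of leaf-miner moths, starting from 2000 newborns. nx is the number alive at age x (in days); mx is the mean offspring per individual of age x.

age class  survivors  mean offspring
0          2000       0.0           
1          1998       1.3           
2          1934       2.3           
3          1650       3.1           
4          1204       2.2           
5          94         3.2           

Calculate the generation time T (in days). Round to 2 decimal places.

2.58

lx = nx/n0 = nx/2000: 1, 0.999, 0.967, 0.825, 0.602, 0.047
lx·mx: 0, 1.2987, 2.2241, 2.5575, 1.3244, 0.1504 → R0 = 7.5551
x·lx·mx: 0, 1.2987, 4.4482, 7.6725, 5.2976, 0.752 → Σ = 19.469
T = 19.469 / 7.5551 = 2.576935… → 2.58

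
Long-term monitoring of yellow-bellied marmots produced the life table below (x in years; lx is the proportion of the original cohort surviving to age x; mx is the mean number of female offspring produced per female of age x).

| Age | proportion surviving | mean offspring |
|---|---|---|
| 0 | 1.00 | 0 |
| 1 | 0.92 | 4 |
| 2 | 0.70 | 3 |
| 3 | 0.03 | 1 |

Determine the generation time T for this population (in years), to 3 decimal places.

1.372

lx·mx: 0, 3.68, 2.1, 0.03 → R0 = 5.81
x·lx·mx: 0, 3.68, 4.2, 0.09 → Σ = 7.97
T = 7.97 / 5.81 = 1.371773… → 1.372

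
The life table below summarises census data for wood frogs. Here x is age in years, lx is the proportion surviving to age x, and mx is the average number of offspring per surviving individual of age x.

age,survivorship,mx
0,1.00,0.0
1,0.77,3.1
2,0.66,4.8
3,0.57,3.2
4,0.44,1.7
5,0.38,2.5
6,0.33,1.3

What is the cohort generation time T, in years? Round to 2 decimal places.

lx·mx: 0, 2.387, 3.168, 1.824, 0.748, 0.95, 0.429 → R0 = 9.506
x·lx·mx: 0, 2.387, 6.336, 5.472, 2.992, 4.75, 2.574 → Σ = 24.511
T = 24.511 / 9.506 = 2.578477… → 2.58

2.58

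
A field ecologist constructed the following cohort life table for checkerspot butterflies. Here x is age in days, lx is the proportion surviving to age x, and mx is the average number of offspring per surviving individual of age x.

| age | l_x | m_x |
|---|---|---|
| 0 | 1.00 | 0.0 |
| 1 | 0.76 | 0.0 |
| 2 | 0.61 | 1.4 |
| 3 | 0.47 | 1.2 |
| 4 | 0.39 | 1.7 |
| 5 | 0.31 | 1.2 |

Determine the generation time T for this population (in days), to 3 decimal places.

3.225

lx·mx: 0, 0, 0.854, 0.564, 0.663, 0.372 → R0 = 2.453
x·lx·mx: 0, 0, 1.708, 1.692, 2.652, 1.86 → Σ = 7.912
T = 7.912 / 2.453 = 3.225438… → 3.225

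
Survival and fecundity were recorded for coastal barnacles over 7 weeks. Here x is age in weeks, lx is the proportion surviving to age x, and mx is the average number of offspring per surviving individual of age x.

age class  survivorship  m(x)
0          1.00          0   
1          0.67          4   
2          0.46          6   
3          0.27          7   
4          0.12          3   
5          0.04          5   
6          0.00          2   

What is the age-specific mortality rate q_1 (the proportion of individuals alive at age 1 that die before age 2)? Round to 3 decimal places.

0.313

q_1 = (l_1 − l_2) / l_1 = (0.67 − 0.46) / 0.67
     = 0.21 / 0.67 = 0.313433… → 0.313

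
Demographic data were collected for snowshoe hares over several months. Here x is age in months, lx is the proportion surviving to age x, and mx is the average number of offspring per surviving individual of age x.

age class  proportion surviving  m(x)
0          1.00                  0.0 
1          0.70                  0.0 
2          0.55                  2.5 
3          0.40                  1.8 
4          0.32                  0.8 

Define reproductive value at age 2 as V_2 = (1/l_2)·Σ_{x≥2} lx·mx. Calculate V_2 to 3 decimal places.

4.275

lx·mx for x ≥ 2: 1.375, 0.72, 0.256 → sum = 2.351
V_2 = 2.351 / l_2 = 2.351 / 0.55 = 4.274545… → 4.275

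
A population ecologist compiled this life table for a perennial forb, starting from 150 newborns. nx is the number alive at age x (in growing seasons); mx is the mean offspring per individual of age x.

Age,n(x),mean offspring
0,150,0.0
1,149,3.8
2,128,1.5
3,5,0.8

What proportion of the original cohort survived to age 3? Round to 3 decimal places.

0.033

l_3 = n_3/n_0 = 5/150 = 0.033333… → 0.033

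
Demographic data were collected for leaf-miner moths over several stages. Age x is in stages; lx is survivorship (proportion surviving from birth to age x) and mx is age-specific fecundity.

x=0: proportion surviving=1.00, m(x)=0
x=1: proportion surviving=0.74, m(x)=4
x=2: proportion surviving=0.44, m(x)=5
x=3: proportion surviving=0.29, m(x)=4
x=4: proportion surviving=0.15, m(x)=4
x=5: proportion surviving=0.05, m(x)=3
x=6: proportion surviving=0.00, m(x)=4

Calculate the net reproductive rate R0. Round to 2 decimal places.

lx·mx by age: 0, 2.96, 2.2, 1.16, 0.6, 0.15, 0
R0 = Σ lx·mx = 7.07 → 7.07

7.07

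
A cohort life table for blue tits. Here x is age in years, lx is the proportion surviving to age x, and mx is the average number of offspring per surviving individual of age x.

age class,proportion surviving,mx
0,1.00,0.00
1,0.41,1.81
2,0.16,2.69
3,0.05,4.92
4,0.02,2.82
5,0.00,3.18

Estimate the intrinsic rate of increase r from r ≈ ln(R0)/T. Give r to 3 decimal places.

R0 = Σ lx·mx = 0 + 0.7421 + 0.4304 + 0.246 + 0.0564 + 0 = 1.4749
Σ x·lx·mx = 2.5665; T = 2.5665/1.4749 = 1.74012…
r ≈ ln(R0)/T = ln(1.4749)/1.74012… = 0.22331… → 0.223

0.223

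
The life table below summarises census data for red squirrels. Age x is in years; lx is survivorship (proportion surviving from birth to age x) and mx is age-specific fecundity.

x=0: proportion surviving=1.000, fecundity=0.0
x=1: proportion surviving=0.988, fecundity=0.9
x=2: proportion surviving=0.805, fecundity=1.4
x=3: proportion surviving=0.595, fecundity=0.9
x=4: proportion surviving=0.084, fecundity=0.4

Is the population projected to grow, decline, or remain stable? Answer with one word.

R0 = Σ lx·mx = 0 + 0.8892 + 1.127 + 0.5355 + 0.0336 = 2.5853
R0 > 1, so the population is growing.

growing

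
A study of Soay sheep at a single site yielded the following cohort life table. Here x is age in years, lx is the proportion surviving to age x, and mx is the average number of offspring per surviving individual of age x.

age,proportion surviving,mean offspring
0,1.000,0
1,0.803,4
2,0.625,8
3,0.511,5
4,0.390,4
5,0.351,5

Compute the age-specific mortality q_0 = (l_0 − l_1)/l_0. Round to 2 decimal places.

0.20

q_0 = (l_0 − l_1) / l_0 = (1 − 0.803) / 1
     = 0.197 / 1 = 0.197 → 0.20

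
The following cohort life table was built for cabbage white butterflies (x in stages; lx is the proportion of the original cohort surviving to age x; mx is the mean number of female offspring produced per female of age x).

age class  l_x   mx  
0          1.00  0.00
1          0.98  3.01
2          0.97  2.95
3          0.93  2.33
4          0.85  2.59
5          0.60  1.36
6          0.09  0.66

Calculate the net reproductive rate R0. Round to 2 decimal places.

lx·mx by age: 0, 2.9498, 2.8615, 2.1669, 2.2015, 0.816, 0.0594
R0 = Σ lx·mx = 11.0551 → 11.06

11.06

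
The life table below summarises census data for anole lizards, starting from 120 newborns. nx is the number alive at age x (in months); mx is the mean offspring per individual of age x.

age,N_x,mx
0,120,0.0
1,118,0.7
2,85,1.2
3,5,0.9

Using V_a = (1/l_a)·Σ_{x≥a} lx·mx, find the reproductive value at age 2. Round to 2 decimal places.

lx = nx/n0 = nx/120: 1, 0.98333…, 0.70833…, 0.04167…
lx·mx for x ≥ 2: 0.85…, 0.0375… → sum = 0.8875…
V_2 = 0.8875… / l_2 = 0.8875… / 0.708333… = 1.252941… → 1.25

1.25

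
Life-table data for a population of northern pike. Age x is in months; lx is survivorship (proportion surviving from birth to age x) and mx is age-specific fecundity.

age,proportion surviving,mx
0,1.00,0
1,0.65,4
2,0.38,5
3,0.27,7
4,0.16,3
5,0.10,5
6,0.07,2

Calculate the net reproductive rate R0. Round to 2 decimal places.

7.51

lx·mx by age: 0, 2.6, 1.9, 1.89, 0.48, 0.5, 0.14
R0 = Σ lx·mx = 7.51 → 7.51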